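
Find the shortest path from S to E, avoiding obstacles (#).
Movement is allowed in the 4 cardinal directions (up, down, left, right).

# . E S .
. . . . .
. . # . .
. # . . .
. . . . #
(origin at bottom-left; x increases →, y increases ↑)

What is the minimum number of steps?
1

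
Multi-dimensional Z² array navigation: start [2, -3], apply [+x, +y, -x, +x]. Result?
(3, -2)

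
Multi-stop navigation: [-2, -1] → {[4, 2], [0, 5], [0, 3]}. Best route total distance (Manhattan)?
15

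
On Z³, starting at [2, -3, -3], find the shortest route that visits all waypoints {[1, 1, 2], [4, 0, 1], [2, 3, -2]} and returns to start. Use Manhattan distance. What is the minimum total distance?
28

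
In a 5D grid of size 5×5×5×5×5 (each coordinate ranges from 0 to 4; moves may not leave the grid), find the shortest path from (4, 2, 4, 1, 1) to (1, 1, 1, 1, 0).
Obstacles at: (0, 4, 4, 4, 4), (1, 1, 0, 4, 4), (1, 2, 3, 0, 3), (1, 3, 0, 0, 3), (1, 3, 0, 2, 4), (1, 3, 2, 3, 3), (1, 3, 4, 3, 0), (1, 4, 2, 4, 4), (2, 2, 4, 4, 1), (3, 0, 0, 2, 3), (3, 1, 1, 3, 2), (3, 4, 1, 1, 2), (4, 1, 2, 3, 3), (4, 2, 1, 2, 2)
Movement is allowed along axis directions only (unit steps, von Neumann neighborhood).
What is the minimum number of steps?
8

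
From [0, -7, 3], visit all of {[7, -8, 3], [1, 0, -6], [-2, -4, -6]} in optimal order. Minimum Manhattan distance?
37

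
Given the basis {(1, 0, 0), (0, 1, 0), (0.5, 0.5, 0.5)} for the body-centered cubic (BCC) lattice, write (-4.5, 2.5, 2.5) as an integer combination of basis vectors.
-7b₁ + 5b₃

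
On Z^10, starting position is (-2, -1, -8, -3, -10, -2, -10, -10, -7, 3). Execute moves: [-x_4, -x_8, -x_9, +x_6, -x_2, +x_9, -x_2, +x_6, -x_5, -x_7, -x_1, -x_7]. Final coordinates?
(-3, -3, -8, -4, -11, 0, -12, -11, -7, 3)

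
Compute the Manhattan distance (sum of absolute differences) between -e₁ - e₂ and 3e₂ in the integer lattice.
5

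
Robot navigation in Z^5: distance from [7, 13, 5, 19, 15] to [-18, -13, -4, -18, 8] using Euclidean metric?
52.915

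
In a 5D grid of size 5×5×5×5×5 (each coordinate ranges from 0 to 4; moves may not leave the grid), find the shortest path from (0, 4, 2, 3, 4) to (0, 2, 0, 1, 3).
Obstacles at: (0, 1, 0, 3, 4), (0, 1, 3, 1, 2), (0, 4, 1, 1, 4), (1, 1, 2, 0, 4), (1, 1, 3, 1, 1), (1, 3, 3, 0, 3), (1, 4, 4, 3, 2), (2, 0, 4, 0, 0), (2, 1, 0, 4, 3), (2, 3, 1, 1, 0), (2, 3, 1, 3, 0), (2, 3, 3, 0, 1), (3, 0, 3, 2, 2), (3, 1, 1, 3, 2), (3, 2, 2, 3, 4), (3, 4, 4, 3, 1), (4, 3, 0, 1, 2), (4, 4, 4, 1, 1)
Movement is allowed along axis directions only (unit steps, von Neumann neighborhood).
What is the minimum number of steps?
7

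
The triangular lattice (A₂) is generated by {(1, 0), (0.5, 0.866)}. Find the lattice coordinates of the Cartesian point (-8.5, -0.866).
-8b₁ - b₂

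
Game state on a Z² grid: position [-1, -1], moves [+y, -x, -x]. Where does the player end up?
(-3, 0)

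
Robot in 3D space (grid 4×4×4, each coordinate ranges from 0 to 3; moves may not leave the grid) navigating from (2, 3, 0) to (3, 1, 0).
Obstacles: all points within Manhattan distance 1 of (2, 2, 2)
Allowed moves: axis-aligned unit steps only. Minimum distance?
3
(one shortest path: (2, 3, 0) → (3, 3, 0) → (3, 2, 0) → (3, 1, 0))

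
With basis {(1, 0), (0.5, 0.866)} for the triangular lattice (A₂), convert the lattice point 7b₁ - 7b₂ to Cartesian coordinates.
(3.5, -6.062)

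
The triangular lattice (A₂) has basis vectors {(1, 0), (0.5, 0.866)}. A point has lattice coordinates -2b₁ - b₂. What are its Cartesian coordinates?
(-2.5, -0.866)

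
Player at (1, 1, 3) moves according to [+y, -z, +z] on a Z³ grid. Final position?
(1, 2, 3)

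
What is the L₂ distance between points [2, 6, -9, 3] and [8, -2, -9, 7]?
10.7703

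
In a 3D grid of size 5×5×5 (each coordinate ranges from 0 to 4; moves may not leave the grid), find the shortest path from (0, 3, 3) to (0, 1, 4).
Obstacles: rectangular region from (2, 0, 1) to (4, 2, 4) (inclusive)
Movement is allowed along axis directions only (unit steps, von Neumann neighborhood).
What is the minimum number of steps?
3
(one shortest path: (0, 3, 3) → (0, 2, 3) → (0, 1, 3) → (0, 1, 4))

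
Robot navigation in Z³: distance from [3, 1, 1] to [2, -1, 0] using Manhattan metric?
4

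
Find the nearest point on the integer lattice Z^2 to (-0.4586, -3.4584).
(0, -3)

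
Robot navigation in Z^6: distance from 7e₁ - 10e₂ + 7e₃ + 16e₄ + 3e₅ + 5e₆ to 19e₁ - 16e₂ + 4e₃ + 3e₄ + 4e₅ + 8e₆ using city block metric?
38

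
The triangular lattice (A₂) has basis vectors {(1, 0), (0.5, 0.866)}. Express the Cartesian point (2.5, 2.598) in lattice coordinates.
b₁ + 3b₂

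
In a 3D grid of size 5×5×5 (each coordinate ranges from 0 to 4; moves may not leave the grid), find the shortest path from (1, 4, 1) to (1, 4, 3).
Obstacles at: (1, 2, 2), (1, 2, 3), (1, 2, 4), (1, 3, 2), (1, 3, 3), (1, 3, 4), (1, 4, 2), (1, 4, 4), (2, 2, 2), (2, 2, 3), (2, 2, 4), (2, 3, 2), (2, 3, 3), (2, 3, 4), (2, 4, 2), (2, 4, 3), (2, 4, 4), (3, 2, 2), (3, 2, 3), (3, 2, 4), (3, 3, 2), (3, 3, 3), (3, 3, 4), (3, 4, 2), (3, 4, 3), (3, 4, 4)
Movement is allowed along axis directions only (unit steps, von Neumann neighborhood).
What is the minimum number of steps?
4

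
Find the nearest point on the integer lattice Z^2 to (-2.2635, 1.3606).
(-2, 1)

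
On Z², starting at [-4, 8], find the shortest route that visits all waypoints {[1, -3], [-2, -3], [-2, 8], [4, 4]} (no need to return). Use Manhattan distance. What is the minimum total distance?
25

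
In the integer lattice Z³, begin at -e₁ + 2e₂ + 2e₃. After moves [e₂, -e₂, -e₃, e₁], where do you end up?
(0, 2, 1)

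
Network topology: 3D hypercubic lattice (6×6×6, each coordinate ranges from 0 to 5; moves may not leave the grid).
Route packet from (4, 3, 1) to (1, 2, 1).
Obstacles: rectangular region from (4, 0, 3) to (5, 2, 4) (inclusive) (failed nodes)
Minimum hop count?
4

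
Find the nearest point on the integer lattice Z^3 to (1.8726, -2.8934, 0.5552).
(2, -3, 1)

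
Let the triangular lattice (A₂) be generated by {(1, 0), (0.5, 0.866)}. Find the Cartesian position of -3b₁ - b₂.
(-3.5, -0.866)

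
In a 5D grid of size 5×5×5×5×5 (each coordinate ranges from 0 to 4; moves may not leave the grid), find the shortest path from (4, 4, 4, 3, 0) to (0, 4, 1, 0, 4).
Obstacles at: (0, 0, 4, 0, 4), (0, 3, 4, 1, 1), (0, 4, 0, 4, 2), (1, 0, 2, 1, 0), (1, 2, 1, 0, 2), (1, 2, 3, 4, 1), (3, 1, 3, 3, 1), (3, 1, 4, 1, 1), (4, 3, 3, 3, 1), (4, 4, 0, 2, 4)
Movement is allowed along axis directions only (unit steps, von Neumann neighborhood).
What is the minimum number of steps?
14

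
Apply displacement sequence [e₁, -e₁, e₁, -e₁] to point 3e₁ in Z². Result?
(3, 0)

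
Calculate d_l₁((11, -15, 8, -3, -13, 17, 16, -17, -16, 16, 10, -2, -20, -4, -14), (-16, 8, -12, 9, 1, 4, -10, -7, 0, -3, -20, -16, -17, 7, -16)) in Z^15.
240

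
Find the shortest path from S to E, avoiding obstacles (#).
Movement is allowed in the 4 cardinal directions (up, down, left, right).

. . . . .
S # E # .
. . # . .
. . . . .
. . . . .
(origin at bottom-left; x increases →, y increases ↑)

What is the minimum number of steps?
4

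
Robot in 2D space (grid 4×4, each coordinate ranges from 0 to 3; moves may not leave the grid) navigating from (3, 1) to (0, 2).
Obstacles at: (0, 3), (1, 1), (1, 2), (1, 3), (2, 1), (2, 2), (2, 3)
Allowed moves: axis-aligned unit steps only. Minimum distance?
6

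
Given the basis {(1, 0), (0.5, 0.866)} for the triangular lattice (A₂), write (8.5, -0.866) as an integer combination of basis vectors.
9b₁ - b₂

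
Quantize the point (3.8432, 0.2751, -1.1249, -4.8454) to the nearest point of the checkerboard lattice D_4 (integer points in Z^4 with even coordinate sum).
(4, 0, -1, -5)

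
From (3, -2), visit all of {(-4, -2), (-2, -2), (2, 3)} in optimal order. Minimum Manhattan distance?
17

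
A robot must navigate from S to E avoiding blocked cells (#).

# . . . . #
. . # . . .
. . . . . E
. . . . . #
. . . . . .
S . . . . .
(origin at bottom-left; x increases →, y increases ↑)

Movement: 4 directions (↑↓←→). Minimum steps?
8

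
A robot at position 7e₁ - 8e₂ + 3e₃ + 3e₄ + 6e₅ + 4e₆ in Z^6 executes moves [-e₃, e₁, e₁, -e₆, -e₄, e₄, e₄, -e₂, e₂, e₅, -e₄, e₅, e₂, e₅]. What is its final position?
(9, -7, 2, 3, 9, 3)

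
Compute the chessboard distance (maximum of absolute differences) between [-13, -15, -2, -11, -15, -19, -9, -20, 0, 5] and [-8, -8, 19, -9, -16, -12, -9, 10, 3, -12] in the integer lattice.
30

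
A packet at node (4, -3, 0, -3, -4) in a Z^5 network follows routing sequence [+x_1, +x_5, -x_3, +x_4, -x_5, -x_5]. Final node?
(5, -3, -1, -2, -5)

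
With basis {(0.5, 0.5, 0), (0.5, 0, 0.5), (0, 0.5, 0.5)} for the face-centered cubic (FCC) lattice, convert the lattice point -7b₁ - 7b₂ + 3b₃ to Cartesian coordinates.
(-7, -2, -2)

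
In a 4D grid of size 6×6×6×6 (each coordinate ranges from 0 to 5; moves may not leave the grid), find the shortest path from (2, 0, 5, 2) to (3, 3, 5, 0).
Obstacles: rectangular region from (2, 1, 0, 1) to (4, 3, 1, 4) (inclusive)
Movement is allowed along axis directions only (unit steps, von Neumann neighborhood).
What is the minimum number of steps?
6
(one shortest path: (2, 0, 5, 2) → (3, 0, 5, 2) → (3, 1, 5, 2) → (3, 2, 5, 2) → (3, 3, 5, 2) → (3, 3, 5, 1) → (3, 3, 5, 0))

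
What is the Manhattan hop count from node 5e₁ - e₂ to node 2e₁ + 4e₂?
8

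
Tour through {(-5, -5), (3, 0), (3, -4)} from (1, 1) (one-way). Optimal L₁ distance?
16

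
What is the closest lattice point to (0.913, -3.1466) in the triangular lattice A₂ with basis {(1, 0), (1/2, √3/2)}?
(1, -3.464)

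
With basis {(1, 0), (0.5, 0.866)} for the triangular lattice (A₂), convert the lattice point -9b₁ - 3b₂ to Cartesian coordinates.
(-10.5, -2.598)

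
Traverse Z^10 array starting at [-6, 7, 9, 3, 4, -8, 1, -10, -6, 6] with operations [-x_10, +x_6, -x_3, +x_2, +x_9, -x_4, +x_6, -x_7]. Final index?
(-6, 8, 8, 2, 4, -6, 0, -10, -5, 5)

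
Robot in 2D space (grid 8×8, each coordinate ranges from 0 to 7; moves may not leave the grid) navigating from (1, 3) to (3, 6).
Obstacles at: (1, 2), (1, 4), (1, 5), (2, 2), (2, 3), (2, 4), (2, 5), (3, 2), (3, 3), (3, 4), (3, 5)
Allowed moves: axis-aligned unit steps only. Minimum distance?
7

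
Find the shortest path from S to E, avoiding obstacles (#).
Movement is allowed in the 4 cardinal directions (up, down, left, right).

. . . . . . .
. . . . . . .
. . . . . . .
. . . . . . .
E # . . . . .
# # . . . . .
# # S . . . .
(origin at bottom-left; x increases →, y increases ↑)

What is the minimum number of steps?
6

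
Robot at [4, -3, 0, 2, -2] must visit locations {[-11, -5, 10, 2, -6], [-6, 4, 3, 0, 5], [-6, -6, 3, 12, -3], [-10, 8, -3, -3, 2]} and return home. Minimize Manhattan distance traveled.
142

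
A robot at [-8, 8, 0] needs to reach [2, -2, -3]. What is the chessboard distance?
10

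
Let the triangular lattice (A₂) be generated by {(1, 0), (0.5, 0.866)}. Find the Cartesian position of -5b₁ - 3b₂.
(-6.5, -2.598)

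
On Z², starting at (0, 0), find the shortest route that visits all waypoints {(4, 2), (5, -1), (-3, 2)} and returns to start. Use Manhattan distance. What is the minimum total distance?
22
(one optimal route: (0, 0) → (5, -1) → (4, 2) → (-3, 2) → (0, 0))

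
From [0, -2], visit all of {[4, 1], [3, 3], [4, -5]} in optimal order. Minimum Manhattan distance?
16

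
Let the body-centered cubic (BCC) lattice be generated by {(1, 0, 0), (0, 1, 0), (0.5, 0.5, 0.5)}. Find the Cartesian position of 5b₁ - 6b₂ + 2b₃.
(6, -5, 1)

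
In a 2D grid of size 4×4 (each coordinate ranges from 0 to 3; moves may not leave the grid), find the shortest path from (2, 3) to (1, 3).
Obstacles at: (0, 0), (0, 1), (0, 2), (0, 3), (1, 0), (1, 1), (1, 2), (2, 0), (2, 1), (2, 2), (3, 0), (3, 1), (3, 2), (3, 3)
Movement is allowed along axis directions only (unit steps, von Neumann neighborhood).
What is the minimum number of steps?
1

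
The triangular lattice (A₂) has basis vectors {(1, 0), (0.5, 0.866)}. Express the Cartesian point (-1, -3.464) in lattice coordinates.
b₁ - 4b₂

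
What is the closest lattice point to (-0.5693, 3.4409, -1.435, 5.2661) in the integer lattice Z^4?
(-1, 3, -1, 5)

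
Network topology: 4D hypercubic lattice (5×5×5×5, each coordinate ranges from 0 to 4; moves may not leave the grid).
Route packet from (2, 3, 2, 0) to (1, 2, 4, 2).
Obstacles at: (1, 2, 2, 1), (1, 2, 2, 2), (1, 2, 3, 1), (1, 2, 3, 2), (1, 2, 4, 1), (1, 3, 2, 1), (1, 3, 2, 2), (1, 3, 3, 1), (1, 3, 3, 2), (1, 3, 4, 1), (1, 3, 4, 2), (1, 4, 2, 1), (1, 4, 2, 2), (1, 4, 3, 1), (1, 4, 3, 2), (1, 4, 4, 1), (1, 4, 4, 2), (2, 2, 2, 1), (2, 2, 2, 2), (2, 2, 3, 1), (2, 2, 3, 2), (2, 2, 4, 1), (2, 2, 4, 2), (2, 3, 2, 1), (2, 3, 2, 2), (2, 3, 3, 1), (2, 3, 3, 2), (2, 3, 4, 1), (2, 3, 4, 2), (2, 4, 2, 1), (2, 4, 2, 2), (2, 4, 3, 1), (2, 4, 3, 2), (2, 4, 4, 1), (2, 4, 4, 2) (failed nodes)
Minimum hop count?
8
(one shortest path: (2, 3, 2, 0) → (1, 3, 2, 0) → (0, 3, 2, 0) → (0, 2, 2, 0) → (0, 2, 3, 0) → (0, 2, 4, 0) → (0, 2, 4, 1) → (0, 2, 4, 2) → (1, 2, 4, 2))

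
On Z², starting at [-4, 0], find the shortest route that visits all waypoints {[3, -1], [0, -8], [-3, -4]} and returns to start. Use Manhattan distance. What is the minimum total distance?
30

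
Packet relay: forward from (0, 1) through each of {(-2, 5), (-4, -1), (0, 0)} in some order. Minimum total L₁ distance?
14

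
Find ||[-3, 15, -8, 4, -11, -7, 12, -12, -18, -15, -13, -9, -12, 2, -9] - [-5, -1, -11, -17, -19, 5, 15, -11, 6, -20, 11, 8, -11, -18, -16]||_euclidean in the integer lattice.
53.3292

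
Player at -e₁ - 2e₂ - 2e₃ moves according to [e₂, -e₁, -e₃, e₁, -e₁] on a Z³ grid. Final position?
(-2, -1, -3)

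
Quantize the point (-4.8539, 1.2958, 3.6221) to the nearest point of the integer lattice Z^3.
(-5, 1, 4)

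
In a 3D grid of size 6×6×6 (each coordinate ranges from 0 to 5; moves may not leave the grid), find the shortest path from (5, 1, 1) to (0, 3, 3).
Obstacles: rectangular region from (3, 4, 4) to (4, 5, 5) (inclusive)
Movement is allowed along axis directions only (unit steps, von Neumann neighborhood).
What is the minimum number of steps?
9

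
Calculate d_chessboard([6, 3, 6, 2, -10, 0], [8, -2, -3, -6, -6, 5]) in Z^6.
9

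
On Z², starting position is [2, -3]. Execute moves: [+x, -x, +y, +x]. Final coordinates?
(3, -2)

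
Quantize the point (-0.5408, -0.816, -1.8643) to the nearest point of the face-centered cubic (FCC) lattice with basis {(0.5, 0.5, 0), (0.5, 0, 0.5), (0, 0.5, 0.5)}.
(-0.5, -0.5, -2)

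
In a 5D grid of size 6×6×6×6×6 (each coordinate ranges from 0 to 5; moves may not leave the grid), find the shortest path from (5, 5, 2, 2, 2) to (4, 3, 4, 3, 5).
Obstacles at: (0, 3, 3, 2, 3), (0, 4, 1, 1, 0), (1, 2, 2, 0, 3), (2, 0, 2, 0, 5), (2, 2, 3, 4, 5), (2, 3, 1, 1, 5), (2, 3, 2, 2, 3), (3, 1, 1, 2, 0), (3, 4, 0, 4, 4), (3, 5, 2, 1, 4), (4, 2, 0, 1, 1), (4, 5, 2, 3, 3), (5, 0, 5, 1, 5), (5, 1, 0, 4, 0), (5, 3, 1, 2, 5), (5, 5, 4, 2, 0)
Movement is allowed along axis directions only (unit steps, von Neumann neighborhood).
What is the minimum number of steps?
9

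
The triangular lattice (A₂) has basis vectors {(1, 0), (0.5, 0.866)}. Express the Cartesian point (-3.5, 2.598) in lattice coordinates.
-5b₁ + 3b₂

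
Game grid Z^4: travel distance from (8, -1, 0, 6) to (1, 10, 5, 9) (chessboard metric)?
11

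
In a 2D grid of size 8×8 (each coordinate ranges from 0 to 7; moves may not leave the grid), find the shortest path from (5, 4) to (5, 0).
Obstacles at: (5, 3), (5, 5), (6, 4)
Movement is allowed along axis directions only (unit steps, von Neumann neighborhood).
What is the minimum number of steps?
6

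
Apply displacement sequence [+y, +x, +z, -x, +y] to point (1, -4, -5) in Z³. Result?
(1, -2, -4)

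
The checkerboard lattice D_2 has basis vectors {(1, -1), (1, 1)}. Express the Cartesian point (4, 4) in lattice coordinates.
4b₂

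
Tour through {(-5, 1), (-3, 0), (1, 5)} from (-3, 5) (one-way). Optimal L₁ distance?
16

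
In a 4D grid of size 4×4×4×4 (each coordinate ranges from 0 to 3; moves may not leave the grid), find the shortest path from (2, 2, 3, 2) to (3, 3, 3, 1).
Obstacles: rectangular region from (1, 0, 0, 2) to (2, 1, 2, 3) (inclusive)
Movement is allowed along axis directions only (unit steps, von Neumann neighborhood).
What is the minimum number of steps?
3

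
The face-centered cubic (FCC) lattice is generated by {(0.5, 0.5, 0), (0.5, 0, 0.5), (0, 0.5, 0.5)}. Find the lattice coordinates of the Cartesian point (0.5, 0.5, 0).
b₁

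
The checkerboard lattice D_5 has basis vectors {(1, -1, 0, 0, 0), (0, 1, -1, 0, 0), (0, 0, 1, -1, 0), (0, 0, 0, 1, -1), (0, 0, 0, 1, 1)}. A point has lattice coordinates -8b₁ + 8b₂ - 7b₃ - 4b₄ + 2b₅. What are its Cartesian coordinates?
(-8, 16, -15, 5, 6)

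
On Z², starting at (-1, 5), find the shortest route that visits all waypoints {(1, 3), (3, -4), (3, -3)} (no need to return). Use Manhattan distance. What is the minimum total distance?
13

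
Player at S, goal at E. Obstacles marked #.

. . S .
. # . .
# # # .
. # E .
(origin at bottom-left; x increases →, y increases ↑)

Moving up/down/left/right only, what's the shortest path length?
5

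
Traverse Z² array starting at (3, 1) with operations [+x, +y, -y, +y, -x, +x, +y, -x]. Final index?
(3, 3)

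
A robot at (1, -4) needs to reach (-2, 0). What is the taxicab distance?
7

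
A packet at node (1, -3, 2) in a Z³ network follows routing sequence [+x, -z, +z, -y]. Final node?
(2, -4, 2)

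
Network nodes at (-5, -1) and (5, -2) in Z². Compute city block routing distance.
11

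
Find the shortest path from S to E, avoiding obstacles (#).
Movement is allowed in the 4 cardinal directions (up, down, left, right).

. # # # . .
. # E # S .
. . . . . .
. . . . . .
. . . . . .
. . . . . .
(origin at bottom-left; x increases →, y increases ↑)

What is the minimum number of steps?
4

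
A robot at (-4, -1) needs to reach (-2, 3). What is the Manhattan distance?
6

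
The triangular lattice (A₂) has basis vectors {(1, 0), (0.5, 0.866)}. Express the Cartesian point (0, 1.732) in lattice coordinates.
-b₁ + 2b₂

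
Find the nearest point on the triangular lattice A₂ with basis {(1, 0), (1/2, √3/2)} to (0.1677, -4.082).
(0.5, -4.33)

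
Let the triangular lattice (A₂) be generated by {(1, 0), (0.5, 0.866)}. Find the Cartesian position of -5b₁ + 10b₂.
(0, 8.66)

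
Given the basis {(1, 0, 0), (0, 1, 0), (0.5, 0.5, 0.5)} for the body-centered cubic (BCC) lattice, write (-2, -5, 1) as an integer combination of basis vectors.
-3b₁ - 6b₂ + 2b₃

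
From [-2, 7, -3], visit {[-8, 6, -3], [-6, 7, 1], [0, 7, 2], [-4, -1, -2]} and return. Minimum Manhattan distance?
44
(one optimal route: (-2, 7, -3) → (0, 7, 2) → (-6, 7, 1) → (-8, 6, -3) → (-4, -1, -2) → (-2, 7, -3))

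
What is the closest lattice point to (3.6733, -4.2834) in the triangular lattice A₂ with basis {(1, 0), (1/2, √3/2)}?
(3.5, -4.33)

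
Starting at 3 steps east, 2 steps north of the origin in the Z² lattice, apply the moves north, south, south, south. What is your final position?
(3, 0)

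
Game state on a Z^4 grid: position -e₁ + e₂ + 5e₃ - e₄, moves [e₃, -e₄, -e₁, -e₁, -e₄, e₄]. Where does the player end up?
(-3, 1, 6, -2)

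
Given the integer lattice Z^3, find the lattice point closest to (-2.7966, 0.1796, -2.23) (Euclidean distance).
(-3, 0, -2)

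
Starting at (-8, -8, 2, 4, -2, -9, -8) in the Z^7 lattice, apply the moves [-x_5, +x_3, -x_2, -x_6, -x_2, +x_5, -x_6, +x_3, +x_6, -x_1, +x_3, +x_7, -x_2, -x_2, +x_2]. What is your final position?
(-9, -11, 5, 4, -2, -10, -7)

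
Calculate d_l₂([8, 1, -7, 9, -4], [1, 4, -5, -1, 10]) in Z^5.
18.9209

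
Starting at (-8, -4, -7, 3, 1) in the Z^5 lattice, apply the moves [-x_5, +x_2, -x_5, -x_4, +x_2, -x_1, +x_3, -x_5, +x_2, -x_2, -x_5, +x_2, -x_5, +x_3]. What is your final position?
(-9, -1, -5, 2, -4)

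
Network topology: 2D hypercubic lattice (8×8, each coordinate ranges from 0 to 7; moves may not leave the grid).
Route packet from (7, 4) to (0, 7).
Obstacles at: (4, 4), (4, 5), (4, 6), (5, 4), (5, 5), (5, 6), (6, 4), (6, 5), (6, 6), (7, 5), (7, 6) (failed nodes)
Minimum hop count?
12
(one shortest path: (7, 4) → (7, 3) → (6, 3) → (5, 3) → (4, 3) → (3, 3) → (2, 3) → (1, 3) → (0, 3) → (0, 4) → (0, 5) → (0, 6) → (0, 7))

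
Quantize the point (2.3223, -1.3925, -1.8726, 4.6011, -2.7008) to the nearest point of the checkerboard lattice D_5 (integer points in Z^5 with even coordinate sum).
(2, -1, -2, 4, -3)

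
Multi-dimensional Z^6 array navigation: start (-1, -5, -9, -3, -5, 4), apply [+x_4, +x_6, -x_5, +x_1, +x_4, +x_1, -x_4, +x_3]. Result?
(1, -5, -8, -2, -6, 5)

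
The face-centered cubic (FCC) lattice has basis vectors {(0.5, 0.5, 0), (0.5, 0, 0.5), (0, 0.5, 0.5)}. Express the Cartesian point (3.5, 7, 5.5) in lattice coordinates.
5b₁ + 2b₂ + 9b₃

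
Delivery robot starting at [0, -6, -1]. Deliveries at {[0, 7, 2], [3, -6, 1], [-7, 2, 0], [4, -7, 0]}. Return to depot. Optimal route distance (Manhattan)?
56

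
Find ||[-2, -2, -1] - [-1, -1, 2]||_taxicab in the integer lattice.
5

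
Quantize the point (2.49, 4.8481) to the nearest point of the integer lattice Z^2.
(2, 5)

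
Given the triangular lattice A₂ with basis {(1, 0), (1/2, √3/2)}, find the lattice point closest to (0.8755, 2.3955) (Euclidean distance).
(0.5, 2.598)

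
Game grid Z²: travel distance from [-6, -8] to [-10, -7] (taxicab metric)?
5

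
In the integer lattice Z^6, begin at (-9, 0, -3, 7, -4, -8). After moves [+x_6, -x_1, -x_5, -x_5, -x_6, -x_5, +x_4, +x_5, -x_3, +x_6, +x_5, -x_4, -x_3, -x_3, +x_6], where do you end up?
(-10, 0, -6, 7, -5, -6)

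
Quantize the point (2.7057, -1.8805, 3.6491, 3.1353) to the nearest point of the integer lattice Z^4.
(3, -2, 4, 3)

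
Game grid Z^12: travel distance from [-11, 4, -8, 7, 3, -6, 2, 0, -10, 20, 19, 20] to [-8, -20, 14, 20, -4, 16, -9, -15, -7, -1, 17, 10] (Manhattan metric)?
153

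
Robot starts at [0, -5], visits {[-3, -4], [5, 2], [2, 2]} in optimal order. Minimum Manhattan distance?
18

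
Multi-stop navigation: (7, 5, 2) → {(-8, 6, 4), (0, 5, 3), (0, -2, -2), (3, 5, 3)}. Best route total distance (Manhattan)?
40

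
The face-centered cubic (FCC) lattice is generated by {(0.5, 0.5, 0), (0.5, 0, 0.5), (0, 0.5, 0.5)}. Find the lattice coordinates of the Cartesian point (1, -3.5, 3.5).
-6b₁ + 8b₂ - b₃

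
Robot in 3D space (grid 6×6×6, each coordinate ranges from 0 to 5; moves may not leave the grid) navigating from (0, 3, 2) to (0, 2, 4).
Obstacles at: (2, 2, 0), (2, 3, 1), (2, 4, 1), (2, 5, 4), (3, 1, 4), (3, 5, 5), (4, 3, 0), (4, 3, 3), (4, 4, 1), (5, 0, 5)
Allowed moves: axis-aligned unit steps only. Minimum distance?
3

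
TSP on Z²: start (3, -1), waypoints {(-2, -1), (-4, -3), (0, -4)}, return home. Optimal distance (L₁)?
20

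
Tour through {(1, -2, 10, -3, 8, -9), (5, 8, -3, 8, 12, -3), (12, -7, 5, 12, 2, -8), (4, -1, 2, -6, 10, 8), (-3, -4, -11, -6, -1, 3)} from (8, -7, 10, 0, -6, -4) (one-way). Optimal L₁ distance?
203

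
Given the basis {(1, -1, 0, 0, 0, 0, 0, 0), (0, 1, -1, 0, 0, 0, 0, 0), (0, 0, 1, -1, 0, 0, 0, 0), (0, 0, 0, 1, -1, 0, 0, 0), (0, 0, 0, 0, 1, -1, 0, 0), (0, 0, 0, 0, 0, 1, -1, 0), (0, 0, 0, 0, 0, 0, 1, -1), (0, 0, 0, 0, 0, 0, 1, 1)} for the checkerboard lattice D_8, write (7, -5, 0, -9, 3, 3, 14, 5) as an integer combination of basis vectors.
7b₁ + 2b₂ + 2b₃ - 7b₄ - 4b₅ - b₆ + 4b₇ + 9b₈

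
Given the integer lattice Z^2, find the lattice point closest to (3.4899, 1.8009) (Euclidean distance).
(3, 2)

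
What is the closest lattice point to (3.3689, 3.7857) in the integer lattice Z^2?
(3, 4)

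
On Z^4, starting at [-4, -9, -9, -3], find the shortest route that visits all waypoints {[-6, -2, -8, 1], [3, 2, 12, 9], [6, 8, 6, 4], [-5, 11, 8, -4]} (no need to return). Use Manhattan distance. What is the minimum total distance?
93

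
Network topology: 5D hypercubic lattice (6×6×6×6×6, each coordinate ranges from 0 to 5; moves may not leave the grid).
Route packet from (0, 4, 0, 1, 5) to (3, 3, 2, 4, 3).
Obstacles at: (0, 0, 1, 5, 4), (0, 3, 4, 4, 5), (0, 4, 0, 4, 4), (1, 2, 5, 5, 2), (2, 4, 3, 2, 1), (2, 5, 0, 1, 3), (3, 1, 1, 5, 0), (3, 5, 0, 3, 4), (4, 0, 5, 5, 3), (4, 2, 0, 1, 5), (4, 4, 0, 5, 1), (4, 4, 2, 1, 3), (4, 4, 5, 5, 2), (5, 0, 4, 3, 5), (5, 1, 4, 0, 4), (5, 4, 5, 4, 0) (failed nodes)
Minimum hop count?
11
(one shortest path: (0, 4, 0, 1, 5) → (1, 4, 0, 1, 5) → (2, 4, 0, 1, 5) → (3, 4, 0, 1, 5) → (3, 3, 0, 1, 5) → (3, 3, 1, 1, 5) → (3, 3, 2, 1, 5) → (3, 3, 2, 2, 5) → (3, 3, 2, 3, 5) → (3, 3, 2, 4, 5) → (3, 3, 2, 4, 4) → (3, 3, 2, 4, 3))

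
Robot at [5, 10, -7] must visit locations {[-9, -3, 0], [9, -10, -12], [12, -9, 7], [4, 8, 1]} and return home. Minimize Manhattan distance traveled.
122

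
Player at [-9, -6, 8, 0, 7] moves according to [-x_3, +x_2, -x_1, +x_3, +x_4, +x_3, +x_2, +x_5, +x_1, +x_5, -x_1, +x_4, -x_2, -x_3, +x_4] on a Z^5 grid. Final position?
(-10, -5, 8, 3, 9)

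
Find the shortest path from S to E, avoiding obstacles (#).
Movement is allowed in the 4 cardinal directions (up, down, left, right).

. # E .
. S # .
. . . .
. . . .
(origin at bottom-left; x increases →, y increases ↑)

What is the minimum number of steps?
6
(one shortest path: (1, 2) → (1, 1) → (2, 1) → (3, 1) → (3, 2) → (3, 3) → (2, 3))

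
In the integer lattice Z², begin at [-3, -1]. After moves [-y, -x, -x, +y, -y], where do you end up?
(-5, -2)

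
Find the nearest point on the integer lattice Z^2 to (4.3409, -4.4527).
(4, -4)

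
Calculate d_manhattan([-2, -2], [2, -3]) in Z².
5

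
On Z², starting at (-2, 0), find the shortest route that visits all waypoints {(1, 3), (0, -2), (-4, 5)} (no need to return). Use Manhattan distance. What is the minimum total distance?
17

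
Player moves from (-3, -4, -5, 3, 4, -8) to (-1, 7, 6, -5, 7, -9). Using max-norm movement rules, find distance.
11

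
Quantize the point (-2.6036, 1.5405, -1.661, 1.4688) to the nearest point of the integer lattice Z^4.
(-3, 2, -2, 1)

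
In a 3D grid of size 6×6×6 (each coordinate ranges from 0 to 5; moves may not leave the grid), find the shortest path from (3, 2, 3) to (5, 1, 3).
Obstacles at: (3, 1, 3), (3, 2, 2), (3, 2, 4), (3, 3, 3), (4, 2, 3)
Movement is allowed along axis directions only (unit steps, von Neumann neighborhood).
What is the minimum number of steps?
7
(one shortest path: (3, 2, 3) → (2, 2, 3) → (2, 1, 3) → (2, 0, 3) → (3, 0, 3) → (4, 0, 3) → (5, 0, 3) → (5, 1, 3))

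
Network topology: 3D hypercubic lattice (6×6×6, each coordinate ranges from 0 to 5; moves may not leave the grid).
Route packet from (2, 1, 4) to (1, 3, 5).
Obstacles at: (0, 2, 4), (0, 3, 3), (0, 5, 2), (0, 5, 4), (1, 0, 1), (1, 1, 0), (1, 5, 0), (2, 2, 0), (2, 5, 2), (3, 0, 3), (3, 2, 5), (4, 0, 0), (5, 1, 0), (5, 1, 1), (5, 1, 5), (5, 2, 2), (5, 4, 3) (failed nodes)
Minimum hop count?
4
(one shortest path: (2, 1, 4) → (1, 1, 4) → (1, 2, 4) → (1, 3, 4) → (1, 3, 5))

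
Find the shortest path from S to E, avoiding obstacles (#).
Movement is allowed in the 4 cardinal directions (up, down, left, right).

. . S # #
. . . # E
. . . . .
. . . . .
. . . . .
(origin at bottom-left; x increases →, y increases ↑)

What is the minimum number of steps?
5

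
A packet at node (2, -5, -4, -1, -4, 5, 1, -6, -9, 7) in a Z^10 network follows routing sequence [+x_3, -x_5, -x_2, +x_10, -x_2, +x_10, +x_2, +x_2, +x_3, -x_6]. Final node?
(2, -5, -2, -1, -5, 4, 1, -6, -9, 9)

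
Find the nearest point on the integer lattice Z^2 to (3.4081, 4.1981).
(3, 4)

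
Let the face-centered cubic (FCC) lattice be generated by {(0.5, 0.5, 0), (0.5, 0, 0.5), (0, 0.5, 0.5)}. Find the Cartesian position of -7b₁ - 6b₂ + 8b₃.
(-6.5, 0.5, 1)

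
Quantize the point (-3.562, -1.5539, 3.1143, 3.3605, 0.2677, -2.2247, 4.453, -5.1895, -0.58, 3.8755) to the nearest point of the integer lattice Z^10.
(-4, -2, 3, 3, 0, -2, 4, -5, -1, 4)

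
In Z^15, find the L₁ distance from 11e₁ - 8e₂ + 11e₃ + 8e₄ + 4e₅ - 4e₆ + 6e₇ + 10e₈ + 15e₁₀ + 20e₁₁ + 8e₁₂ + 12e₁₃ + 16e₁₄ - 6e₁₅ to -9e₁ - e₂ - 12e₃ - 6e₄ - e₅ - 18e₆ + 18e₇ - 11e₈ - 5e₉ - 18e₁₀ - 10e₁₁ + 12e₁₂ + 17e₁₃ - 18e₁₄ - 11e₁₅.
232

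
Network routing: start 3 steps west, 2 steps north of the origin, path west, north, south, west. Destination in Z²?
(-5, 2)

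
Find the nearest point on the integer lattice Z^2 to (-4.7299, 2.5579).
(-5, 3)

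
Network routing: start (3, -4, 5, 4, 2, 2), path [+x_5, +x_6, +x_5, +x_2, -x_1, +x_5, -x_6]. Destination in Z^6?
(2, -3, 5, 4, 5, 2)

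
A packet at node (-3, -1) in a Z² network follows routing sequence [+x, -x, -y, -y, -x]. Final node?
(-4, -3)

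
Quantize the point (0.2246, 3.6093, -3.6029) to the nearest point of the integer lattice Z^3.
(0, 4, -4)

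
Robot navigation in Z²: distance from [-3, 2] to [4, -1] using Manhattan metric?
10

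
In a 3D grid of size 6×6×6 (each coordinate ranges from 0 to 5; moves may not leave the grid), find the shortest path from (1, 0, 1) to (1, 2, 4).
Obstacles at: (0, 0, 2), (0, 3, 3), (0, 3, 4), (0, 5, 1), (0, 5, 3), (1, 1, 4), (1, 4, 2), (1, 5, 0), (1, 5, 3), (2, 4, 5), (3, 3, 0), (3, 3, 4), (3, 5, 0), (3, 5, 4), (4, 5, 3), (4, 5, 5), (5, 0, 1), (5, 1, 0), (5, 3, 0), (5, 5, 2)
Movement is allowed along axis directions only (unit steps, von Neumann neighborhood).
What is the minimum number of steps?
5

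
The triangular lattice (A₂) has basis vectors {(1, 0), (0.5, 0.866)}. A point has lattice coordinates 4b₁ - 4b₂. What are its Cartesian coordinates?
(2, -3.464)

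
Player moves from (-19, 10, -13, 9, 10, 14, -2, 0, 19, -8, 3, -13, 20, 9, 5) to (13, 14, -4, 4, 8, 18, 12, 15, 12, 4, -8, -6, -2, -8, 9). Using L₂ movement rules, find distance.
52.3355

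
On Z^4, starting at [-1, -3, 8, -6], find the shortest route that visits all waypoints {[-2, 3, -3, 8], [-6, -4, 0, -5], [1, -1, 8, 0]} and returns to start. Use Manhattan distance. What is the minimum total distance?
78
(one optimal route: (-1, -3, 8, -6) → (-6, -4, 0, -5) → (-2, 3, -3, 8) → (1, -1, 8, 0) → (-1, -3, 8, -6))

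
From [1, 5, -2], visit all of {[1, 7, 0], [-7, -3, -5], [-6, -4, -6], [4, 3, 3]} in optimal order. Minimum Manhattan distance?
42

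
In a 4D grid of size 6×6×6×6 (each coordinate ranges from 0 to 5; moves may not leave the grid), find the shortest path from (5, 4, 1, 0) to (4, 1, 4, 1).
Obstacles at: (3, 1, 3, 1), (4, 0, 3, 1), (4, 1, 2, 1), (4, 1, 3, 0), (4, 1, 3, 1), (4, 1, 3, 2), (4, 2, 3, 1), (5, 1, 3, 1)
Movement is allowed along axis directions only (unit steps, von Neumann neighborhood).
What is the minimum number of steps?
8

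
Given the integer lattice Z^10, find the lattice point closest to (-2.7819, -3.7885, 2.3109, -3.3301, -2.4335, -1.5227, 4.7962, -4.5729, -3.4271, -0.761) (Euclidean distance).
(-3, -4, 2, -3, -2, -2, 5, -5, -3, -1)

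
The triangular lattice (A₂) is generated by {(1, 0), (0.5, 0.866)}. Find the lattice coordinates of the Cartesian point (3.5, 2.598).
2b₁ + 3b₂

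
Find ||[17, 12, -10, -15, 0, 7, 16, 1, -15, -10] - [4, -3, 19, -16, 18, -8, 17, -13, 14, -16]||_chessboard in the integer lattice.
29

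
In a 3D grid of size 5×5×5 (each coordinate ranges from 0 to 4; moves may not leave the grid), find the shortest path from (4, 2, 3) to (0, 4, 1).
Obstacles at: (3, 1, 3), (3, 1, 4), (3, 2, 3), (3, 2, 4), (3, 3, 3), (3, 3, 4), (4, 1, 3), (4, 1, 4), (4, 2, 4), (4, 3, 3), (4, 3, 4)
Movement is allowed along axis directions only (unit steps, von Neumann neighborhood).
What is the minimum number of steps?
8
(one shortest path: (4, 2, 3) → (4, 2, 2) → (3, 2, 2) → (2, 2, 2) → (1, 2, 2) → (0, 2, 2) → (0, 3, 2) → (0, 4, 2) → (0, 4, 1))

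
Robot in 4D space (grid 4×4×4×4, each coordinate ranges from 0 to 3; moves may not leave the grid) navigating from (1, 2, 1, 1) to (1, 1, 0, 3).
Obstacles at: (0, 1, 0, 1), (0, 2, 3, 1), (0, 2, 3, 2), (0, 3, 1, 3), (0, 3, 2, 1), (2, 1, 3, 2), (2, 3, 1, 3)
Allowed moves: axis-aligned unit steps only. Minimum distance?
4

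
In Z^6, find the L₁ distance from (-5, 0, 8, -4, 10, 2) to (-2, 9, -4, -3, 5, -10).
42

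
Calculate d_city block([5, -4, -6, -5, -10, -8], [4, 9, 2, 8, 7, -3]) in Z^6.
57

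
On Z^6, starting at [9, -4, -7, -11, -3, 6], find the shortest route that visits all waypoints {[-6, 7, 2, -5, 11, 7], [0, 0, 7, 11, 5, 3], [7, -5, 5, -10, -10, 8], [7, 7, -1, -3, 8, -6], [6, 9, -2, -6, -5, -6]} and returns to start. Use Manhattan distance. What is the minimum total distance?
218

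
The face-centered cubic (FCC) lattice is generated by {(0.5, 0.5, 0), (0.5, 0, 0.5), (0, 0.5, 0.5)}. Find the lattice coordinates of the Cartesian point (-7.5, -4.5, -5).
-7b₁ - 8b₂ - 2b₃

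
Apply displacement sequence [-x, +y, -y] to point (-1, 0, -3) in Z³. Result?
(-2, 0, -3)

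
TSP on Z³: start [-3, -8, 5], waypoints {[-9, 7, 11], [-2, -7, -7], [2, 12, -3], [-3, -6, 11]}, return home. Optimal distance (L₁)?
98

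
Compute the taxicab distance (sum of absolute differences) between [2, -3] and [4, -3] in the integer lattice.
2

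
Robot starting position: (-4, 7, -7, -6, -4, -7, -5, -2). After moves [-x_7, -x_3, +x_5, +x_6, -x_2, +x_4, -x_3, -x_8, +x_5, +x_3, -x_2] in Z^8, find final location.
(-4, 5, -8, -5, -2, -6, -6, -3)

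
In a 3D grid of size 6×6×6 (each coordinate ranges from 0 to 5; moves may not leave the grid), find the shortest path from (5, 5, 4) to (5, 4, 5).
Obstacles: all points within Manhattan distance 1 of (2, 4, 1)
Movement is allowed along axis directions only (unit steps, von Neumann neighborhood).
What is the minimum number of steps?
2
(one shortest path: (5, 5, 4) → (5, 4, 4) → (5, 4, 5))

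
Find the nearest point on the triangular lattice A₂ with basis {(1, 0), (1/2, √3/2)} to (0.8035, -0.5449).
(0.5, -0.866)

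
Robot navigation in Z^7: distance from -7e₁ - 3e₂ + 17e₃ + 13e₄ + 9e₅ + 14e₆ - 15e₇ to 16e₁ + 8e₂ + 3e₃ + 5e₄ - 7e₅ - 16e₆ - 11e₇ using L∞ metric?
30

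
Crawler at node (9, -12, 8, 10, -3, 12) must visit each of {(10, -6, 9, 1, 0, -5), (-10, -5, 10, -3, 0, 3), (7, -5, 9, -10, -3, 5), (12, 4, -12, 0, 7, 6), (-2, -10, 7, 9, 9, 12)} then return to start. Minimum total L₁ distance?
244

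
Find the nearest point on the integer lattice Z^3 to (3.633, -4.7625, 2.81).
(4, -5, 3)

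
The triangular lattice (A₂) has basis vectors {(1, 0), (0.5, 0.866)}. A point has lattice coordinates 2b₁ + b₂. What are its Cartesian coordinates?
(2.5, 0.866)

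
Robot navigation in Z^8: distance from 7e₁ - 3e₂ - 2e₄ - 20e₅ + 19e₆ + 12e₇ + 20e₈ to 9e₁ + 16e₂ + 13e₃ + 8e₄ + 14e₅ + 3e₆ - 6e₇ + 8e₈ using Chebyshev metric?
34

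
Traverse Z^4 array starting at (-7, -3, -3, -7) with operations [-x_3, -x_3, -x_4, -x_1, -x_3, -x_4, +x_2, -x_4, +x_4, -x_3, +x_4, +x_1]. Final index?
(-7, -2, -7, -8)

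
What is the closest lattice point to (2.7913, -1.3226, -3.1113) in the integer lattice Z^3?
(3, -1, -3)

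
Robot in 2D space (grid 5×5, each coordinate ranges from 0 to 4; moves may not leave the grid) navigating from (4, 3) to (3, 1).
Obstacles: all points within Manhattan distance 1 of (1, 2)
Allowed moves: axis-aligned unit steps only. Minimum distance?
3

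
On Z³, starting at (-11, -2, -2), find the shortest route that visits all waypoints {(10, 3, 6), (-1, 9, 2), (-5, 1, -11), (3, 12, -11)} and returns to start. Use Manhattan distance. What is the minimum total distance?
112
(one optimal route: (-11, -2, -2) → (10, 3, 6) → (-1, 9, 2) → (3, 12, -11) → (-5, 1, -11) → (-11, -2, -2))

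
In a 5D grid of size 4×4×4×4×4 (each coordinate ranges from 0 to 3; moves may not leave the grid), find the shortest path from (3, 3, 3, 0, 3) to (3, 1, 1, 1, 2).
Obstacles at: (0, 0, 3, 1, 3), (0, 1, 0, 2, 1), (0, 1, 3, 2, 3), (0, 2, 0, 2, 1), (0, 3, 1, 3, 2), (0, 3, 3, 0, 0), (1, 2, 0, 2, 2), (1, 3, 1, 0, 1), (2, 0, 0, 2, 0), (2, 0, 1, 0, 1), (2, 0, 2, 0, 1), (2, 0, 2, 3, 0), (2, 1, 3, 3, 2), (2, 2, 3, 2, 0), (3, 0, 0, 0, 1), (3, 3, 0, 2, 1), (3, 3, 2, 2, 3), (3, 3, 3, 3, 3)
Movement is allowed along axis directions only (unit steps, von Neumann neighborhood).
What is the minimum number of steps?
6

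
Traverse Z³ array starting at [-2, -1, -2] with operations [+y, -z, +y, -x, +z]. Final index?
(-3, 1, -2)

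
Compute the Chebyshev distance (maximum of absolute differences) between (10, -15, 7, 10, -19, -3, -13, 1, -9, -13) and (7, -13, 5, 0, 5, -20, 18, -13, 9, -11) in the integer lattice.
31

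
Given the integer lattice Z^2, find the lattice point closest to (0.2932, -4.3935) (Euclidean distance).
(0, -4)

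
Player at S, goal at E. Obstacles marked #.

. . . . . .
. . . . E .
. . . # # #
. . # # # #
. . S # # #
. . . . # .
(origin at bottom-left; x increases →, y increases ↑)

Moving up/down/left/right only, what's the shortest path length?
7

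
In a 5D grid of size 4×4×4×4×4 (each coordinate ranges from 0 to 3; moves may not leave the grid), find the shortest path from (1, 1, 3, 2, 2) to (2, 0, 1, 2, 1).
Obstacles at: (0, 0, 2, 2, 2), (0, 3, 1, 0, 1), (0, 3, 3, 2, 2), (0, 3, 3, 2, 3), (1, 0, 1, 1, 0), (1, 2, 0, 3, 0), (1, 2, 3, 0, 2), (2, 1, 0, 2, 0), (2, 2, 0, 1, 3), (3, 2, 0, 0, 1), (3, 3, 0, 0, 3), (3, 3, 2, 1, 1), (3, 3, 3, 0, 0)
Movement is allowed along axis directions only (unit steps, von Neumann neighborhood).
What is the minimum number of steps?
5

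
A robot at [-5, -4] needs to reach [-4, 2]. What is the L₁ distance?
7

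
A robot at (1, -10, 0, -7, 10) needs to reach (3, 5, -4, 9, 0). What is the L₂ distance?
24.5153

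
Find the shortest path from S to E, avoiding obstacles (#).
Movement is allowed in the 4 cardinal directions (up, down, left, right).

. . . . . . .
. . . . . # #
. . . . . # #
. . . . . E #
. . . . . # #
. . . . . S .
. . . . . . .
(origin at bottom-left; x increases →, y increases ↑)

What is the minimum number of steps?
4
(one shortest path: (5, 1) → (4, 1) → (4, 2) → (4, 3) → (5, 3))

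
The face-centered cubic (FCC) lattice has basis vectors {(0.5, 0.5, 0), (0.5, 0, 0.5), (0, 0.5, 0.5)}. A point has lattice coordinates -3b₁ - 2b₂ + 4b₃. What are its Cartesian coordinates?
(-2.5, 0.5, 1)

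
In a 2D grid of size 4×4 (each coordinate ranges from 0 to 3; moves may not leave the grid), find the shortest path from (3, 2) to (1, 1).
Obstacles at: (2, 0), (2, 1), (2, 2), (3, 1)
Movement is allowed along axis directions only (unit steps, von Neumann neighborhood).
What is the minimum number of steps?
5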